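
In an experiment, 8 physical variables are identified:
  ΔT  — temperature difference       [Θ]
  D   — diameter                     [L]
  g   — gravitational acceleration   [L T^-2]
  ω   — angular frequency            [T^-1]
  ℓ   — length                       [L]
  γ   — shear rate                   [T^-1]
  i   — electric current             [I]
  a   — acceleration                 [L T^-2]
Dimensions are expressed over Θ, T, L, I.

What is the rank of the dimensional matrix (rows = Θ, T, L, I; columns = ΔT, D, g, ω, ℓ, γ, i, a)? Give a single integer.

4

Dimensional matrix (Θ×T×L×I by ΔT×D×g×ω×ℓ×γ×i×a):
  Θ: [ 1  0  0  0  0  0  0  0]
  T: [ 0  0 -2 -1  0 -1  0 -2]
  L: [ 0  1  1  0  1  0  0  1]
  I: [ 0  0  0  0  0  0  1  0]
Echelon form has 4 nonzero rows (pivots: ΔT,D,g,i)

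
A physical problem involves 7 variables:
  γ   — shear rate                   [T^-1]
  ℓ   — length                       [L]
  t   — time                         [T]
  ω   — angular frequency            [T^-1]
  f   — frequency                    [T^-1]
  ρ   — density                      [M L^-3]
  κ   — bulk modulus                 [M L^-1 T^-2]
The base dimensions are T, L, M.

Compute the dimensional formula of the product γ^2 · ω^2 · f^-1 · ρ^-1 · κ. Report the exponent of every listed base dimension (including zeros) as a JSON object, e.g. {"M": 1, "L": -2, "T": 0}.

Dimensional matrix (T×L×M by γ×ℓ×t×ω×f×ρ×κ):
  T: [-1  0  1 -1 -1  0 -2]
  L: [ 0  1  0  0  0 -3 -1]
  M: [ 0  0  0  0  0  1  1]
  [T]: (2)·-1+(2)·-1+(-1)·-1+(-1)·0+(1)·-2 = -5
  [L]: (2)·0+(2)·0+(-1)·0+(-1)·-3+(1)·-1 = 2
  [M]: (2)·0+(2)·0+(-1)·0+(-1)·1+(1)·1 = 0
⇒ T^-5 L^2

{"T": -5, "L": 2, "M": 0}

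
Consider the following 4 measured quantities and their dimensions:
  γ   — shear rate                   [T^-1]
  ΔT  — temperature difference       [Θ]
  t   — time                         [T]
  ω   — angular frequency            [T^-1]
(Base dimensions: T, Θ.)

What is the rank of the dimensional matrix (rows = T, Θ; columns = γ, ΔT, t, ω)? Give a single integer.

Exponent matrix [T,Θ] × [γ,ΔT,t,ω]:
  T: [-1  0  1 -1]
  Θ: [ 0  1  0  0]
RREF → pivots at {γ,ΔT} ⇒ r = 2

2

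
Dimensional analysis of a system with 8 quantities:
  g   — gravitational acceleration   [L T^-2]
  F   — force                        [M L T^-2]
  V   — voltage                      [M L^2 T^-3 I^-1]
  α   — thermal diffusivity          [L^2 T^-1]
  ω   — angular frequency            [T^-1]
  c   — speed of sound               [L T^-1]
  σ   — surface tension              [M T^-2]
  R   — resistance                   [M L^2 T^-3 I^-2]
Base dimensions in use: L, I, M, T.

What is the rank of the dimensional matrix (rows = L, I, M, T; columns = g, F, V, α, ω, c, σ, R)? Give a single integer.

Dimensional matrix (L×I×M×T by g×F×V×α×ω×c×σ×R):
  L: [ 1  1  2  2  0  1  0  2]
  I: [ 0  0 -1  0  0  0  0 -2]
  M: [ 0  1  1  0  0  0  1  1]
  T: [-2 -2 -3 -1 -1 -1 -2 -3]
Row reduction gives pivot columns g,F,V,α; rank = 4

4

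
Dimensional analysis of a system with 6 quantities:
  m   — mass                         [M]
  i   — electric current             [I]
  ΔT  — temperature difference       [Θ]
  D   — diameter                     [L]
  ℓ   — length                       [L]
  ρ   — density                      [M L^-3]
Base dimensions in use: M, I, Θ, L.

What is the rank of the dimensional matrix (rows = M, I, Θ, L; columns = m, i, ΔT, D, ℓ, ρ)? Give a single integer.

4

Exponent matrix [M,I,Θ,L] × [m,i,ΔT,D,ℓ,ρ]:
  M: [ 1  0  0  0  0  1]
  I: [ 0  1  0  0  0  0]
  Θ: [ 0  0  1  0  0  0]
  L: [ 0  0  0  1  1 -3]
Echelon form has 4 nonzero rows (pivots: m,i,ΔT,D)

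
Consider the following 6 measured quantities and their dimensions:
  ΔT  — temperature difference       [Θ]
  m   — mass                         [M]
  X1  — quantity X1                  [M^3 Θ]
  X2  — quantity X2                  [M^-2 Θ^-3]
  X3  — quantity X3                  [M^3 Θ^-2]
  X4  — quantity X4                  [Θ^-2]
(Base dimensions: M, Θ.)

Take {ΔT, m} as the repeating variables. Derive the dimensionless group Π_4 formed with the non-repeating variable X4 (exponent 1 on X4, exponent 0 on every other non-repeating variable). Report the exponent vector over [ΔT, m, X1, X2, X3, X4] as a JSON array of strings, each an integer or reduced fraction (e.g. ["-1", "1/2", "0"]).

Dimensional matrix (M×Θ by ΔT×m×X1×X2×X3×X4):
  M: [ 0  1  3 -2  3  0]
  Θ: [ 1  0  1 -3 -2 -2]
Echelon form has 2 nonzero rows (pivots: ΔT,m)
Pivot set = {ΔT,m}, free = {X1,X2,X3,X4}
RREF:
  r0: [   1    0    1   -3   -2   -2]
  r1: [   0    1    3   -2    3    0]
Fix exponent of X4 at 1, X1 at 0, X2 at 0, X3 at 0; solve each RREF row for its pivot's exponent:
  r0: exp(ΔT) + (-2)·1 = 0 ⇒ exp(ΔT) = 2
  r1: exp(m) + (0)·1 = 0 ⇒ exp(m) = 0
Π_4 = ΔT^2 · X4

["2", "0", "0", "0", "0", "1"]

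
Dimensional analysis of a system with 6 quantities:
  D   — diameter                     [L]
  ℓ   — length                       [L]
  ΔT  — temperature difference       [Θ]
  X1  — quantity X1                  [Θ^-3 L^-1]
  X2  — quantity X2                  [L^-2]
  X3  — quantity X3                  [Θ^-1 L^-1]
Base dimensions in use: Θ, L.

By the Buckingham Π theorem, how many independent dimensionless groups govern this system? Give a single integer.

Dimensional matrix (Θ×L by D×ℓ×ΔT×X1×X2×X3):
  Θ: [ 0  0  1 -3  0 -1]
  L: [ 1  1  0 -1 -2 -1]
Echelon form has 2 nonzero rows (pivots: D,ΔT)
Π count = n − r = 6 − 2 = 4

4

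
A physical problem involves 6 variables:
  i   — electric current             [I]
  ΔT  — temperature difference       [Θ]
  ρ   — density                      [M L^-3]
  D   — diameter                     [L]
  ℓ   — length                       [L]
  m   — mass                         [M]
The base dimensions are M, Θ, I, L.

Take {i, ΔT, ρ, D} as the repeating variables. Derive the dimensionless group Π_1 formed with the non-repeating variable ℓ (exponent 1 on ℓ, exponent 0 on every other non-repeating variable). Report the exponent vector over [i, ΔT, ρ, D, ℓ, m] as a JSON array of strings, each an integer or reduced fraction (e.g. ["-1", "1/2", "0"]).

["0", "0", "0", "-1", "1", "0"]

Dimensional matrix (M×Θ×I×L by i×ΔT×ρ×D×ℓ×m):
  M: [ 0  0  1  0  0  1]
  Θ: [ 0  1  0  0  0  0]
  I: [ 1  0  0  0  0  0]
  L: [ 0  0 -3  1  1  0]
Echelon form has 4 nonzero rows (pivots: i,ΔT,ρ,D)
Repeat: i,ΔT,ρ,D; free: ℓ,m
RREF:
  r0: [   1    0    0    0    0    0]
  r1: [   0    1    0    0    0    0]
  r2: [   0    0    1    0    0    1]
  r3: [   0    0    0    1    1    3]
Fix exponent of ℓ at 1, m at 0; solve each RREF row for its pivot's exponent:
  r0: exp(i) + (0)·1 = 0 ⇒ exp(i) = 0
  r1: exp(ΔT) + (0)·1 = 0 ⇒ exp(ΔT) = 0
  r2: exp(ρ) + (0)·1 = 0 ⇒ exp(ρ) = 0
  r3: exp(D) + (1)·1 = 0 ⇒ exp(D) = -1
Π_1 = D^-1 · ℓ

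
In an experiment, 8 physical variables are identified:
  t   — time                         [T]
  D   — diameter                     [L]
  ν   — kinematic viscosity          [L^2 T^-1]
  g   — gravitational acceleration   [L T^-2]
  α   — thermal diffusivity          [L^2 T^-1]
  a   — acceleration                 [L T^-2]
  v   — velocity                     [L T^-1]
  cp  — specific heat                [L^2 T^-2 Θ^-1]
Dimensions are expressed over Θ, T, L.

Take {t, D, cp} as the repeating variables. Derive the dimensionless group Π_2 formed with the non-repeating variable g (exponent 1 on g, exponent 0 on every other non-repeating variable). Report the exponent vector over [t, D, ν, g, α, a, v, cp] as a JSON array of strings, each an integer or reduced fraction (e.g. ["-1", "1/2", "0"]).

["2", "-1", "0", "1", "0", "0", "0", "0"]

Dimensional matrix (Θ×T×L by t×D×ν×g×α×a×v×cp):
  Θ: [ 0  0  0  0  0  0  0 -1]
  T: [ 1  0 -1 -2 -1 -2 -1 -2]
  L: [ 0  1  2  1  2  1  1  2]
RREF → pivots at {t,D,cp} ⇒ r = 3
Pivot set = {t,D,cp}, free = {ν,g,α,a,v}
RREF:
  r0: [   1    0   -1   -2   -1   -2   -1    0]
  r1: [   0    1    2    1    2    1    1    0]
  r2: [   0    0    0    0    0    0    0    1]
Fix exponent of g at 1, ν at 0, α at 0, a at 0, v at 0; solve each RREF row for its pivot's exponent:
  r0: exp(t) + (-2)·1 = 0 ⇒ exp(t) = 2
  r1: exp(D) + (1)·1 = 0 ⇒ exp(D) = -1
  r2: exp(cp) + (0)·1 = 0 ⇒ exp(cp) = 0
Π_2 = t^2 · D^-1 · g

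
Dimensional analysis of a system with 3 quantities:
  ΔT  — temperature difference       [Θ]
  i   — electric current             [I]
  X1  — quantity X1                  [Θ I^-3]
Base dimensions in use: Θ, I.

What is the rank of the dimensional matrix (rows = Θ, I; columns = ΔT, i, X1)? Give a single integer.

Write exponents as rows Θ,I / cols ΔT,i,X1:
  Θ: [ 1  0  1]
  I: [ 0  1 -3]
Echelon form has 2 nonzero rows (pivots: ΔT,i)

2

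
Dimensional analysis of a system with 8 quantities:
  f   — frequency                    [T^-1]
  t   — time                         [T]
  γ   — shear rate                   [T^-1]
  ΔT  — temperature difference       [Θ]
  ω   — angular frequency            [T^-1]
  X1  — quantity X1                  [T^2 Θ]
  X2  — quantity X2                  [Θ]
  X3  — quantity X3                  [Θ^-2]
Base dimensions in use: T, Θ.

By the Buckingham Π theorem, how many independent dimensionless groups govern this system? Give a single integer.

Dimensional matrix (T×Θ by f×t×γ×ΔT×ω×X1×X2×X3):
  T: [-1  1 -1  0 -1  2  0  0]
  Θ: [ 0  0  0  1  0  1  1 -2]
RREF → pivots at {f,ΔT} ⇒ r = 2
n=8, r=2 ⇒ 6 dimensionless groups

6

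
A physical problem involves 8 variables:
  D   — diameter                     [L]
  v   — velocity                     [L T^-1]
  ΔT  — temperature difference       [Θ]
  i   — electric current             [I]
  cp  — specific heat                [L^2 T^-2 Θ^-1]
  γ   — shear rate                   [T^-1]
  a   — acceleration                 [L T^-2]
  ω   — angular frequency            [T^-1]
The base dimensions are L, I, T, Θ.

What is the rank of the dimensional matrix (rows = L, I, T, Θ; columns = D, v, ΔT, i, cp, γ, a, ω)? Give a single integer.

4

Dimensional matrix (L×I×T×Θ by D×v×ΔT×i×cp×γ×a×ω):
  L: [ 1  1  0  0  2  0  1  0]
  I: [ 0  0  0  1  0  0  0  0]
  T: [ 0 -1  0  0 -2 -1 -2 -1]
  Θ: [ 0  0  1  0 -1  0  0  0]
Echelon form has 4 nonzero rows (pivots: D,v,ΔT,i)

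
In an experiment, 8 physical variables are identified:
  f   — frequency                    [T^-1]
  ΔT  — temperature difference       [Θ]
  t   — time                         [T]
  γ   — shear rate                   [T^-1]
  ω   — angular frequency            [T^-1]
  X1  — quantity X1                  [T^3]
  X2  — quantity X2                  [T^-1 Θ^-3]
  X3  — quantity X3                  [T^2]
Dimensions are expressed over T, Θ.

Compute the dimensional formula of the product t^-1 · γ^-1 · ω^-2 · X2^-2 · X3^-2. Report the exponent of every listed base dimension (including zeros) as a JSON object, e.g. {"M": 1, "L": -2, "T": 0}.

Write exponents as rows T,Θ / cols f,ΔT,t,γ,ω,X1,X2,X3:
  T: [-1  0  1 -1 -1  3 -1  2]
  Θ: [ 0  1  0  0  0  0 -3  0]
  [T]: (-1)·1+(-1)·-1+(-2)·-1+(-2)·-1+(-2)·2 = 0
  [Θ]: (-1)·0+(-1)·0+(-2)·0+(-2)·-3+(-2)·0 = 6
⇒ Θ^6

{"T": 0, "Θ": 6}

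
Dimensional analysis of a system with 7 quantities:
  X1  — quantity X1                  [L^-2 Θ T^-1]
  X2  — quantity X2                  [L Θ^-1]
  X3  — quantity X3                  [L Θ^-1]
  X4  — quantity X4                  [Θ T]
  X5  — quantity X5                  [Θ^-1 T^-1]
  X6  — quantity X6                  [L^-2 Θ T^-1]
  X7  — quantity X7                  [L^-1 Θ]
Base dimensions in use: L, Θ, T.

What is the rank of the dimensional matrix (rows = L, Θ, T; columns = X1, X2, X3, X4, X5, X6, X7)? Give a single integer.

Exponent matrix [L,Θ,T] × [X1,X2,X3,X4,X5,X6,X7]:
  L: [-2  1  1  0  0 -2 -1]
  Θ: [ 1 -1 -1  1 -1  1  1]
  T: [-1  0  0  1 -1 -1  0]
RREF → pivots at {X1,X2} ⇒ r = 2

2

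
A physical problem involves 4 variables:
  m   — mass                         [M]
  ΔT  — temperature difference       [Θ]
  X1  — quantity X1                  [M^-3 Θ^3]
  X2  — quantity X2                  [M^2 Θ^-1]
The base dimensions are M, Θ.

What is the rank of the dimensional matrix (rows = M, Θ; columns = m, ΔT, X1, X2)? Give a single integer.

2

Dimensional matrix (M×Θ by m×ΔT×X1×X2):
  M: [ 1  0 -3  2]
  Θ: [ 0  1  3 -1]
RREF → pivots at {m,ΔT} ⇒ r = 2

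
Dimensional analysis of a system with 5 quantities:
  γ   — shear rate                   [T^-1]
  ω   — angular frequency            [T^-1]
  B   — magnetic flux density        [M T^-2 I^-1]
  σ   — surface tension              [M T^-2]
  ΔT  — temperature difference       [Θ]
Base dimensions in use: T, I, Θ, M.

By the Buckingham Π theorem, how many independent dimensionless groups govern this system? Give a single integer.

Dimensional matrix (T×I×Θ×M by γ×ω×B×σ×ΔT):
  T: [-1 -1 -2 -2  0]
  I: [ 0  0 -1  0  0]
  Θ: [ 0  0  0  0  1]
  M: [ 0  0  1  1  0]
Row reduction gives pivot columns γ,B,σ,ΔT; rank = 4
5 vars − rank 4 = 1 Π group

1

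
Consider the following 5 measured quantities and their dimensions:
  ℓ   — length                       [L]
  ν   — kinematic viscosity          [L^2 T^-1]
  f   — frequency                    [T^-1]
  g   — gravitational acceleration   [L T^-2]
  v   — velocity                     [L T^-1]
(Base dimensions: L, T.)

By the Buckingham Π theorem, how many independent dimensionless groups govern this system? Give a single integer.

Dimensional matrix (L×T by ℓ×ν×f×g×v):
  L: [ 1  2  0  1  1]
  T: [ 0 -1 -1 -2 -1]
RREF → pivots at {ℓ,ν} ⇒ r = 2
5 vars − rank 2 = 3 Π groups

3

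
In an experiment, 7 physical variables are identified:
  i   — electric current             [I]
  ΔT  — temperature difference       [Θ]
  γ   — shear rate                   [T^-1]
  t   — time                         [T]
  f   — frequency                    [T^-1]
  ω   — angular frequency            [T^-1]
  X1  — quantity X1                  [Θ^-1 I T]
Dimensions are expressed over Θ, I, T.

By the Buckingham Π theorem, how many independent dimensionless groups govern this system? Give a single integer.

Dimensional matrix (Θ×I×T by i×ΔT×γ×t×f×ω×X1):
  Θ: [ 0  1  0  0  0  0 -1]
  I: [ 1  0  0  0  0  0  1]
  T: [ 0  0 -1  1 -1 -1  1]
RREF → pivots at {i,ΔT,γ} ⇒ r = 3
7 vars − rank 3 = 4 Π groups

4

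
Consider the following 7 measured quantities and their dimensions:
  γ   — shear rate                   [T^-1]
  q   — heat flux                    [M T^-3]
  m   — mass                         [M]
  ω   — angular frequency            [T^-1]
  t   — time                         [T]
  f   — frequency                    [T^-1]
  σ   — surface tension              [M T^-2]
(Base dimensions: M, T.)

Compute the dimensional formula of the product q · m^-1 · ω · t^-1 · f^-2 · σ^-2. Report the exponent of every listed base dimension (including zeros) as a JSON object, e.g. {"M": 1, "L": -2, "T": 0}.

Write exponents as rows M,T / cols γ,q,m,ω,t,f,σ:
  M: [ 0  1  1  0  0  0  1]
  T: [-1 -3  0 -1  1 -1 -2]
  [M]: (1)·1+(-1)·1+(1)·0+(-1)·0+(-2)·0+(-2)·1 = -2
  [T]: (1)·-3+(-1)·0+(1)·-1+(-1)·1+(-2)·-1+(-2)·-2 = 1
⇒ M^-2 T

{"M": -2, "T": 1}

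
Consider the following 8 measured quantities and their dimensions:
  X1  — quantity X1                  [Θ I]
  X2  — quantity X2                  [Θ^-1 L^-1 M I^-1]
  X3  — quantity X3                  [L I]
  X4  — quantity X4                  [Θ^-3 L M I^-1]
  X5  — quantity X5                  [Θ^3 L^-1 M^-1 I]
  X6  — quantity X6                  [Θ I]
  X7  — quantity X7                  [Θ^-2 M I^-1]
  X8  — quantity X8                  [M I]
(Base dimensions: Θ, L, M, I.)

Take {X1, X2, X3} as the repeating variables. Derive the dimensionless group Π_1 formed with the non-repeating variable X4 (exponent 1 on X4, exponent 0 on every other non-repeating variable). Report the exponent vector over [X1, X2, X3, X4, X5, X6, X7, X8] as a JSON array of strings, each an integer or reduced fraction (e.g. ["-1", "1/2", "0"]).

Write exponents as rows Θ,L,M,I / cols X1,X2,X3,X4,X5,X6,X7,X8:
  Θ: [ 1 -1  0 -3  3  1 -2  0]
  L: [ 0 -1  1  1 -1  0  0  0]
  M: [ 0  1  0  1 -1  0  1  1]
  I: [ 1 -1  1 -1  1  1 -1  1]
Row reduction gives pivot columns X1,X2,X3; rank = 3
Pivot set = {X1,X2,X3}, free = {X4,X5,X6,X7,X8}
RREF:
  r0: [   1    0    0   -2    2    1   -1    1]
  r1: [   0    1    0    1   -1    0    1    1]
  r2: [   0    0    1    2   -2    0    1    1]
  r3: [   0    0    0    0    0    0    0    0]
Fix exponent of X4 at 1, X5 at 0, X6 at 0, X7 at 0, X8 at 0; solve each RREF row for its pivot's exponent:
  r0: exp(X1) + (-2)·1 = 0 ⇒ exp(X1) = 2
  r1: exp(X2) + (1)·1 = 0 ⇒ exp(X2) = -1
  r2: exp(X3) + (2)·1 = 0 ⇒ exp(X3) = -2
Π_1 = X1^2 · X2^-1 · X3^-2 · X4

["2", "-1", "-2", "1", "0", "0", "0", "0"]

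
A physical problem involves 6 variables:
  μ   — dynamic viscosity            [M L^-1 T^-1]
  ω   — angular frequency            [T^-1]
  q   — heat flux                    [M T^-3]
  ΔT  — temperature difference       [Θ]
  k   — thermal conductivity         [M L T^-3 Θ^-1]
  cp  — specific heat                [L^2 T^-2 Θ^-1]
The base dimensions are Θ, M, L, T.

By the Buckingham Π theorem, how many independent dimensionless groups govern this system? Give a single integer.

2

Write exponents as rows Θ,M,L,T / cols μ,ω,q,ΔT,k,cp:
  Θ: [ 0  0  0  1 -1 -1]
  M: [ 1  0  1  0  1  0]
  L: [-1  0  0  0  1  2]
  T: [-1 -1 -3  0 -3 -2]
Echelon form has 4 nonzero rows (pivots: μ,ω,q,ΔT)
n=6, r=4 ⇒ 2 dimensionless groups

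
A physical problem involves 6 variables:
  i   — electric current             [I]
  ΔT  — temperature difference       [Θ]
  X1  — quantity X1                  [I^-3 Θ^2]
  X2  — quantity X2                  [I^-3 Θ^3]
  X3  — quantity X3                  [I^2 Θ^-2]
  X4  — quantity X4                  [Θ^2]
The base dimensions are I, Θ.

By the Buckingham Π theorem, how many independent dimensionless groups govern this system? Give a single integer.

4

Exponent matrix [I,Θ] × [i,ΔT,X1,X2,X3,X4]:
  I: [ 1  0 -3 -3  2  0]
  Θ: [ 0  1  2  3 -2  2]
Row reduction gives pivot columns i,ΔT; rank = 2
n=6, r=2 ⇒ 4 dimensionless groups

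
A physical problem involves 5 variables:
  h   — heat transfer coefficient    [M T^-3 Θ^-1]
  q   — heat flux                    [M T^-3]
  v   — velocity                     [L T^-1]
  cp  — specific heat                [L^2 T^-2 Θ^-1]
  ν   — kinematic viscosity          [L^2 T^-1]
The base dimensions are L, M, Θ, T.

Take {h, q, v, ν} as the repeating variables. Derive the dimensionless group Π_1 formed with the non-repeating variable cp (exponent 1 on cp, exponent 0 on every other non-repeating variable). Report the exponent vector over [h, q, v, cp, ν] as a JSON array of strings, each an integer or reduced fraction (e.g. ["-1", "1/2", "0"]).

Write exponents as rows L,M,Θ,T / cols h,q,v,cp,ν:
  L: [ 0  0  1  2  2]
  M: [ 1  1  0  0  0]
  Θ: [-1  0  0 -1  0]
  T: [-3 -3 -1 -2 -1]
RREF → pivots at {h,q,v,ν} ⇒ r = 4
Pivot set = {h,q,v,ν}, free = {cp}
RREF:
  r0: [   1    0    0    1    0]
  r1: [   0    1    0   -1    0]
  r2: [   0    0    1    2    0]
  r3: [   0    0    0    0    1]
Fix exponent of cp at 1; solve each RREF row for its pivot's exponent:
  r0: exp(h) + (1)·1 = 0 ⇒ exp(h) = -1
  r1: exp(q) + (-1)·1 = 0 ⇒ exp(q) = 1
  r2: exp(v) + (2)·1 = 0 ⇒ exp(v) = -2
  r3: exp(ν) + (0)·1 = 0 ⇒ exp(ν) = 0
Π_1 = h^-1 · q · v^-2 · cp

["-1", "1", "-2", "1", "0"]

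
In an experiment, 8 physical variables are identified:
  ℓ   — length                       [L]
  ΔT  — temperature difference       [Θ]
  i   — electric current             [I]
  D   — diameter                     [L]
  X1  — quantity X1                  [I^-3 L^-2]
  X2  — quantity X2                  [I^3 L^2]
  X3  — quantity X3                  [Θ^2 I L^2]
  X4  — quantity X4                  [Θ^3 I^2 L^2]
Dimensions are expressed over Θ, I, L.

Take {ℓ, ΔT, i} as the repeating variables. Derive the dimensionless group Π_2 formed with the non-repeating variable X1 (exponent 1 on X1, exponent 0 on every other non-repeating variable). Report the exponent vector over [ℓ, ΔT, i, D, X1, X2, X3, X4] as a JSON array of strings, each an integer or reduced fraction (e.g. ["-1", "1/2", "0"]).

["2", "0", "3", "0", "1", "0", "0", "0"]

Exponent matrix [Θ,I,L] × [ℓ,ΔT,i,D,X1,X2,X3,X4]:
  Θ: [ 0  1  0  0  0  0  2  3]
  I: [ 0  0  1  0 -3  3  1  2]
  L: [ 1  0  0  1 -2  2  2  2]
RREF → pivots at {ℓ,ΔT,i} ⇒ r = 3
Pivot set = {ℓ,ΔT,i}, free = {D,X1,X2,X3,X4}
RREF:
  r0: [   1    0    0    1   -2    2    2    2]
  r1: [   0    1    0    0    0    0    2    3]
  r2: [   0    0    1    0   -3    3    1    2]
Fix exponent of X1 at 1, D at 0, X2 at 0, X3 at 0, X4 at 0; solve each RREF row for its pivot's exponent:
  r0: exp(ℓ) + (-2)·1 = 0 ⇒ exp(ℓ) = 2
  r1: exp(ΔT) + (0)·1 = 0 ⇒ exp(ΔT) = 0
  r2: exp(i) + (-3)·1 = 0 ⇒ exp(i) = 3
Π_2 = ℓ^2 · i^3 · X1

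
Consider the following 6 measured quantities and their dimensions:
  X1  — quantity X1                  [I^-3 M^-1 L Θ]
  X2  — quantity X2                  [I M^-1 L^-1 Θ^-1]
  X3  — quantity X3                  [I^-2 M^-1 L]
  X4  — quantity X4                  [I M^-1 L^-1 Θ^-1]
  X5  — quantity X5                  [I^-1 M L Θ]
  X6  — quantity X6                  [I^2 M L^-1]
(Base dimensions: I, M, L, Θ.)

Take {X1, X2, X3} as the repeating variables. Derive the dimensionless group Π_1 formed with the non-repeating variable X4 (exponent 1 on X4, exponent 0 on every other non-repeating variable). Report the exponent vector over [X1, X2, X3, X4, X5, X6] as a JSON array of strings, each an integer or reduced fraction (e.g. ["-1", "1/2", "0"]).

Exponent matrix [I,M,L,Θ] × [X1,X2,X3,X4,X5,X6]:
  I: [-3  1 -2  1 -1  2]
  M: [-1 -1 -1 -1  1  1]
  L: [ 1 -1  1 -1  1 -1]
  Θ: [ 1 -1  0 -1  1  0]
RREF → pivots at {X1,X2,X3} ⇒ r = 3
Repeat: X1,X2,X3; free: X4,X5,X6
RREF:
  r0: [   1    0    0    0    0    0]
  r1: [   0    1    0    1   -1    0]
  r2: [   0    0    1    0    0   -1]
  r3: [   0    0    0    0    0    0]
Fix exponent of X4 at 1, X5 at 0, X6 at 0; solve each RREF row for its pivot's exponent:
  r0: exp(X1) + (0)·1 = 0 ⇒ exp(X1) = 0
  r1: exp(X2) + (1)·1 = 0 ⇒ exp(X2) = -1
  r2: exp(X3) + (0)·1 = 0 ⇒ exp(X3) = 0
Π_1 = X2^-1 · X4

["0", "-1", "0", "1", "0", "0"]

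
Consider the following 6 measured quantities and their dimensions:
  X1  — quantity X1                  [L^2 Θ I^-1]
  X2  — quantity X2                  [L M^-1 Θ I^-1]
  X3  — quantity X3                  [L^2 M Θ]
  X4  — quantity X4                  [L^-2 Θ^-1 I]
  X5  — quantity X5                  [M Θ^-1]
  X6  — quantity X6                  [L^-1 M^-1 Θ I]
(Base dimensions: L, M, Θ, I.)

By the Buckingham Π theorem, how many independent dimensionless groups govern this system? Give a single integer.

Write exponents as rows L,M,Θ,I / cols X1,X2,X3,X4,X5,X6:
  L: [ 2  1  2 -2  0 -1]
  M: [ 0 -1  1  0  1 -1]
  Θ: [ 1  1  1 -1 -1  1]
  I: [-1 -1  0  1  0  1]
RREF → pivots at {X1,X2,X3} ⇒ r = 3
Π count = n − r = 6 − 3 = 3

3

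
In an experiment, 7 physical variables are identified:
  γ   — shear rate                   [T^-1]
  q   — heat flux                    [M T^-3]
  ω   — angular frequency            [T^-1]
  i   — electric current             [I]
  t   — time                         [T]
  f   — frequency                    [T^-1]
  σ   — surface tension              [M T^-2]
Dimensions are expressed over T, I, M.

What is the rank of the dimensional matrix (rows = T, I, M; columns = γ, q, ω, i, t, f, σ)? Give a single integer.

3

Exponent matrix [T,I,M] × [γ,q,ω,i,t,f,σ]:
  T: [-1 -3 -1  0  1 -1 -2]
  I: [ 0  0  0  1  0  0  0]
  M: [ 0  1  0  0  0  0  1]
Row reduction gives pivot columns γ,q,i; rank = 3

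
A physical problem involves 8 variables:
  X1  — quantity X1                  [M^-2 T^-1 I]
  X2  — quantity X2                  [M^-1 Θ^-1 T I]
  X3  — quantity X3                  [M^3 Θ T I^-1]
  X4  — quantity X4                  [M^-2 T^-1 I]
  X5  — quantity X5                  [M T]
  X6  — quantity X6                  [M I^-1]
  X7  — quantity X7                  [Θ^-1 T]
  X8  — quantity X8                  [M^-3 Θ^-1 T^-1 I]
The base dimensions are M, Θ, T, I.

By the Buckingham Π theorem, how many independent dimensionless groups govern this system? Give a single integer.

Dimensional matrix (M×Θ×T×I by X1×X2×X3×X4×X5×X6×X7×X8):
  M: [-2 -1  3 -2  1  1  0 -3]
  Θ: [ 0 -1  1  0  0  0 -1 -1]
  T: [-1  1  1 -1  1  0  1 -1]
  I: [ 1  1 -1  1  0 -1  0  1]
RREF → pivots at {X1,X2,X3} ⇒ r = 3
8 vars − rank 3 = 5 Π groups

5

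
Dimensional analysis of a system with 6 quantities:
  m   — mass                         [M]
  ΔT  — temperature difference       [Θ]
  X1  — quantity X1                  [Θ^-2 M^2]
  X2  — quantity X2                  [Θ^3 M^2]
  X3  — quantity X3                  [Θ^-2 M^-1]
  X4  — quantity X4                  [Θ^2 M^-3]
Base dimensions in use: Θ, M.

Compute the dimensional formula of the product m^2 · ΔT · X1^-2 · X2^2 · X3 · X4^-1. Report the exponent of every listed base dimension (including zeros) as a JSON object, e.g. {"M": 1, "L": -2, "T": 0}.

Write exponents as rows Θ,M / cols m,ΔT,X1,X2,X3,X4:
  Θ: [ 0  1 -2  3 -2  2]
  M: [ 1  0  2  2 -1 -3]
  [Θ]: (2)·0+(1)·1+(-2)·-2+(2)·3+(1)·-2+(-1)·2 = 7
  [M]: (2)·1+(1)·0+(-2)·2+(2)·2+(1)·-1+(-1)·-3 = 4
⇒ Θ^7 M^4

{"Θ": 7, "M": 4}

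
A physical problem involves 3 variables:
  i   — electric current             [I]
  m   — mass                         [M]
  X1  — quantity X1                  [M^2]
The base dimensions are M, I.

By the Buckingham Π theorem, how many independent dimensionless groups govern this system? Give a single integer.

1

Exponent matrix [M,I] × [i,m,X1]:
  M: [ 0  1  2]
  I: [ 1  0  0]
Echelon form has 2 nonzero rows (pivots: i,m)
3 vars − rank 2 = 1 Π group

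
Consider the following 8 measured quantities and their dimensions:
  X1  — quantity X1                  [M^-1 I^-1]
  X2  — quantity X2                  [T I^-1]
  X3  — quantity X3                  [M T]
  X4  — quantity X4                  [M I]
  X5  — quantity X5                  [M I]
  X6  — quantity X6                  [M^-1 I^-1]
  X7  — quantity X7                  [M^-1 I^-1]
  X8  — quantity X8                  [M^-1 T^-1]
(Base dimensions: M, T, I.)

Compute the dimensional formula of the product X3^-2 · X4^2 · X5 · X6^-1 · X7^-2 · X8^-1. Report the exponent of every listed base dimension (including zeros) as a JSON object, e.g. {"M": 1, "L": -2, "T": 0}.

{"M": 5, "T": -1, "I": 6}

Write exponents as rows M,T,I / cols X1,X2,X3,X4,X5,X6,X7,X8:
  M: [-1  0  1  1  1 -1 -1 -1]
  T: [ 0  1  1  0  0  0  0 -1]
  I: [-1 -1  0  1  1 -1 -1  0]
  [M]: (-2)·1+(2)·1+(1)·1+(-1)·-1+(-2)·-1+(-1)·-1 = 5
  [T]: (-2)·1+(2)·0+(1)·0+(-1)·0+(-2)·0+(-1)·-1 = -1
  [I]: (-2)·0+(2)·1+(1)·1+(-1)·-1+(-2)·-1+(-1)·0 = 6
⇒ M^5 T^-1 I^6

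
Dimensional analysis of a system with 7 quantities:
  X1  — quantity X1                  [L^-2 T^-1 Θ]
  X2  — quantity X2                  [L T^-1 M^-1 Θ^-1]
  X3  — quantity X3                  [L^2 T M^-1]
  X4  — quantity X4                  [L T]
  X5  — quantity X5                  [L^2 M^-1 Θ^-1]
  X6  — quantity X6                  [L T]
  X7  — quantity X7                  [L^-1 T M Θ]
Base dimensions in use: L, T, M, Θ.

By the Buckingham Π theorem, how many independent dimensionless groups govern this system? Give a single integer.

4

Dimensional matrix (L×T×M×Θ by X1×X2×X3×X4×X5×X6×X7):
  L: [-2  1  2  1  2  1 -1]
  T: [-1 -1  1  1  0  1  1]
  M: [ 0 -1 -1  0 -1  0  1]
  Θ: [ 1 -1  0  0 -1  0  1]
Echelon form has 3 nonzero rows (pivots: X1,X2,X3)
Π count = n − r = 7 − 3 = 4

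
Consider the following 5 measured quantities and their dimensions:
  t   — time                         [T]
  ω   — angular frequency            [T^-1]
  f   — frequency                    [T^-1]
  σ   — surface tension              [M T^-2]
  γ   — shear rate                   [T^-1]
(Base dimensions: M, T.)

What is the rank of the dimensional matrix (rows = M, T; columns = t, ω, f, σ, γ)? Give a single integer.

Write exponents as rows M,T / cols t,ω,f,σ,γ:
  M: [ 0  0  0  1  0]
  T: [ 1 -1 -1 -2 -1]
Row reduction gives pivot columns t,σ; rank = 2

2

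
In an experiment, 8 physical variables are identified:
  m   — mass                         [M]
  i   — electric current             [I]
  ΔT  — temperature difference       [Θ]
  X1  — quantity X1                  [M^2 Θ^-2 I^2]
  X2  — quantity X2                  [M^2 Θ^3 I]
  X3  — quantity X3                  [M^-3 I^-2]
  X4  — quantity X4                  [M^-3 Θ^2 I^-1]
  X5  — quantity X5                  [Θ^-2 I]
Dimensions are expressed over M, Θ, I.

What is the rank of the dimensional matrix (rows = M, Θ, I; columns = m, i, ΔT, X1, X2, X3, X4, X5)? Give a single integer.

3

Write exponents as rows M,Θ,I / cols m,i,ΔT,X1,X2,X3,X4,X5:
  M: [ 1  0  0  2  2 -3 -3  0]
  Θ: [ 0  0  1 -2  3  0  2 -2]
  I: [ 0  1  0  2  1 -2 -1  1]
Echelon form has 3 nonzero rows (pivots: m,i,ΔT)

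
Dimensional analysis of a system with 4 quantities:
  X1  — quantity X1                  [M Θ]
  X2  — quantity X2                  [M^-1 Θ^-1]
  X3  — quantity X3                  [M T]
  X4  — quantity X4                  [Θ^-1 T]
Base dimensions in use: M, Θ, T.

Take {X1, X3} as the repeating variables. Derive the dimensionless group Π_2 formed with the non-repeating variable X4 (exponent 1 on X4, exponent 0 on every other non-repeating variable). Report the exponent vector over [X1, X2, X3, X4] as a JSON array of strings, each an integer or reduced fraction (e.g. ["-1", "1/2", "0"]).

["1", "0", "-1", "1"]

Exponent matrix [M,Θ,T] × [X1,X2,X3,X4]:
  M: [ 1 -1  1  0]
  Θ: [ 1 -1  0 -1]
  T: [ 0  0  1  1]
Row reduction gives pivot columns X1,X3; rank = 2
Repeat: X1,X3; free: X2,X4
RREF:
  r0: [   1   -1    0   -1]
  r1: [   0    0    1    1]
  r2: [   0    0    0    0]
Fix exponent of X4 at 1, X2 at 0; solve each RREF row for its pivot's exponent:
  r0: exp(X1) + (-1)·1 = 0 ⇒ exp(X1) = 1
  r1: exp(X3) + (1)·1 = 0 ⇒ exp(X3) = -1
Π_2 = X1 · X3^-1 · X4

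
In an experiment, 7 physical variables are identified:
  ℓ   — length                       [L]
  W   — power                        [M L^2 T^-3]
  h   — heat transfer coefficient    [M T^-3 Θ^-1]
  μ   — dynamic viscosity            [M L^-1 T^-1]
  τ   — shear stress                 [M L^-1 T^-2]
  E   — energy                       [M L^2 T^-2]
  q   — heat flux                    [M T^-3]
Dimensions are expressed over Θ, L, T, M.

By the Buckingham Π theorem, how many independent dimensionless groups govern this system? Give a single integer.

3

Dimensional matrix (Θ×L×T×M by ℓ×W×h×μ×τ×E×q):
  Θ: [ 0  0 -1  0  0  0  0]
  L: [ 1  2  0 -1 -1  2  0]
  T: [ 0 -3 -3 -1 -2 -2 -3]
  M: [ 0  1  1  1  1  1  1]
Row reduction gives pivot columns ℓ,W,h,μ; rank = 4
n=7, r=4 ⇒ 3 dimensionless groups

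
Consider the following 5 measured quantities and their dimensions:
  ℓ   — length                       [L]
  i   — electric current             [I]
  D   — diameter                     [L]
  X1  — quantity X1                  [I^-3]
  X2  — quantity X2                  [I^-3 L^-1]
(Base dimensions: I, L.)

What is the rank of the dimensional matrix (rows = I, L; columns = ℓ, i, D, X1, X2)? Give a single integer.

Exponent matrix [I,L] × [ℓ,i,D,X1,X2]:
  I: [ 0  1  0 -3 -3]
  L: [ 1  0  1  0 -1]
RREF → pivots at {ℓ,i} ⇒ r = 2

2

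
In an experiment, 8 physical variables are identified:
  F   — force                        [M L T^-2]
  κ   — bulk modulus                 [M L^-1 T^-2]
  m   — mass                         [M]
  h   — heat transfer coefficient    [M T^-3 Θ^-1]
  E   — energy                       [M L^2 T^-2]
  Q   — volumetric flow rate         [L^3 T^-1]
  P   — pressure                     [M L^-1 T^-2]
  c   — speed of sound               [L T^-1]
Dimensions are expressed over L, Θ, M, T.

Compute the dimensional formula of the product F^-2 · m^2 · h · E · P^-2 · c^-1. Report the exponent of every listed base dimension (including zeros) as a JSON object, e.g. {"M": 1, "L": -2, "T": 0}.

{"L": 1, "Θ": -1, "M": 0, "T": 4}

Dimensional matrix (L×Θ×M×T by F×κ×m×h×E×Q×P×c):
  L: [ 1 -1  0  0  2  3 -1  1]
  Θ: [ 0  0  0 -1  0  0  0  0]
  M: [ 1  1  1  1  1  0  1  0]
  T: [-2 -2  0 -3 -2 -1 -2 -1]
  [L]: (-2)·1+(2)·0+(1)·0+(1)·2+(-2)·-1+(-1)·1 = 1
  [Θ]: (-2)·0+(2)·0+(1)·-1+(1)·0+(-2)·0+(-1)·0 = -1
  [M]: (-2)·1+(2)·1+(1)·1+(1)·1+(-2)·1+(-1)·0 = 0
  [T]: (-2)·-2+(2)·0+(1)·-3+(1)·-2+(-2)·-2+(-1)·-1 = 4
⇒ L Θ^-1 T^4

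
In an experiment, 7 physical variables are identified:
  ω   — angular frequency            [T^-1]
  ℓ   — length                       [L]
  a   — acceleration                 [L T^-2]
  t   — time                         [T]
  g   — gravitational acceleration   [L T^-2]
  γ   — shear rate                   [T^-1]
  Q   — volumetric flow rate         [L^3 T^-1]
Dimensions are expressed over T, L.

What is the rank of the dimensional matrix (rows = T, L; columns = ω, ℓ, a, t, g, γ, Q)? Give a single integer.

2

Write exponents as rows T,L / cols ω,ℓ,a,t,g,γ,Q:
  T: [-1  0 -2  1 -2 -1 -1]
  L: [ 0  1  1  0  1  0  3]
Row reduction gives pivot columns ω,ℓ; rank = 2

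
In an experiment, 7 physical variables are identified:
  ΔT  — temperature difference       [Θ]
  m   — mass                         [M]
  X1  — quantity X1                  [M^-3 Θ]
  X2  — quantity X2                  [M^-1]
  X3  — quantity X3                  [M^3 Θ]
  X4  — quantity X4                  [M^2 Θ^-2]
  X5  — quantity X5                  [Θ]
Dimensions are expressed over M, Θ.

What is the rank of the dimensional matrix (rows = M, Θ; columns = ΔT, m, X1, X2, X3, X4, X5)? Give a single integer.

Dimensional matrix (M×Θ by ΔT×m×X1×X2×X3×X4×X5):
  M: [ 0  1 -3 -1  3  2  0]
  Θ: [ 1  0  1  0  1 -2  1]
RREF → pivots at {ΔT,m} ⇒ r = 2

2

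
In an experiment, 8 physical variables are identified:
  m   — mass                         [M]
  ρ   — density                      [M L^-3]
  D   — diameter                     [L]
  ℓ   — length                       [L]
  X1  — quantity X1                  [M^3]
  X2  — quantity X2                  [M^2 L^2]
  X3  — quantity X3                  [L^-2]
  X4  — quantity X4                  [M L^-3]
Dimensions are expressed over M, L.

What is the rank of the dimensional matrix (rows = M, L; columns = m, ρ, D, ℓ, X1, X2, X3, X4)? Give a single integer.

2

Dimensional matrix (M×L by m×ρ×D×ℓ×X1×X2×X3×X4):
  M: [ 1  1  0  0  3  2  0  1]
  L: [ 0 -3  1  1  0  2 -2 -3]
Row reduction gives pivot columns m,ρ; rank = 2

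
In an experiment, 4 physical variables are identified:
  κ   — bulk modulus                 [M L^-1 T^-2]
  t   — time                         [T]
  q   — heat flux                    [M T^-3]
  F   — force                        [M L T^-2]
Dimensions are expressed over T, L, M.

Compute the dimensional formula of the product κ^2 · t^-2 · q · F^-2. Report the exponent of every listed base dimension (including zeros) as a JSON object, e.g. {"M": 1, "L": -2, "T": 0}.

Write exponents as rows T,L,M / cols κ,t,q,F:
  T: [-2  1 -3 -2]
  L: [-1  0  0  1]
  M: [ 1  0  1  1]
  [T]: (2)·-2+(-2)·1+(1)·-3+(-2)·-2 = -5
  [L]: (2)·-1+(-2)·0+(1)·0+(-2)·1 = -4
  [M]: (2)·1+(-2)·0+(1)·1+(-2)·1 = 1
⇒ T^-5 L^-4 M

{"T": -5, "L": -4, "M": 1}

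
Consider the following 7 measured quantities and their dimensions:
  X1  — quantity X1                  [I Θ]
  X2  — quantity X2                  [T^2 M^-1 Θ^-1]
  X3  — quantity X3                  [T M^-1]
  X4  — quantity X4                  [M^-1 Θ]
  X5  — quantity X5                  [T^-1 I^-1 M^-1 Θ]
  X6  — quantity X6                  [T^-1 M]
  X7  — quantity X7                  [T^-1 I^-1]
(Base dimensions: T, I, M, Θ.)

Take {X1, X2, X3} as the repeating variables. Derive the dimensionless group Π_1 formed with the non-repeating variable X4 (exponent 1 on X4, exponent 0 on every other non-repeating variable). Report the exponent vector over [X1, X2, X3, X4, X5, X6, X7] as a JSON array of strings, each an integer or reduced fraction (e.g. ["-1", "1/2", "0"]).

["0", "1", "-2", "1", "0", "0", "0"]

Dimensional matrix (T×I×M×Θ by X1×X2×X3×X4×X5×X6×X7):
  T: [ 0  2  1  0 -1 -1 -1]
  I: [ 1  0  0  0 -1  0 -1]
  M: [ 0 -1 -1 -1 -1  1  0]
  Θ: [ 1 -1  0  1  1  0  0]
RREF → pivots at {X1,X2,X3} ⇒ r = 3
Repeat: X1,X2,X3; free: X4,X5,X6,X7
RREF:
  r0: [   1    0    0    0   -1    0   -1]
  r1: [   0    1    0   -1   -2    0   -1]
  r2: [   0    0    1    2    3   -1    1]
  r3: [   0    0    0    0    0    0    0]
Fix exponent of X4 at 1, X5 at 0, X6 at 0, X7 at 0; solve each RREF row for its pivot's exponent:
  r0: exp(X1) + (0)·1 = 0 ⇒ exp(X1) = 0
  r1: exp(X2) + (-1)·1 = 0 ⇒ exp(X2) = 1
  r2: exp(X3) + (2)·1 = 0 ⇒ exp(X3) = -2
Π_1 = X2 · X3^-2 · X4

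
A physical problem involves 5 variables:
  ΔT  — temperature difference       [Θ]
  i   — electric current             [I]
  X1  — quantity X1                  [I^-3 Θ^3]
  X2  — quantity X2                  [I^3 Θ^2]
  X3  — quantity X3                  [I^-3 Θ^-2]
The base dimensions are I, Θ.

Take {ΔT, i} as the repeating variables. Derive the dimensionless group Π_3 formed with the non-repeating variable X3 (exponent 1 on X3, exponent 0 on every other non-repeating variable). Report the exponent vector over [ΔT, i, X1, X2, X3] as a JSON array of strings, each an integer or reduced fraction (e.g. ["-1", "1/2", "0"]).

Exponent matrix [I,Θ] × [ΔT,i,X1,X2,X3]:
  I: [ 0  1 -3  3 -3]
  Θ: [ 1  0  3  2 -2]
RREF → pivots at {ΔT,i} ⇒ r = 2
Repeat: ΔT,i; free: X1,X2,X3
RREF:
  r0: [   1    0    3    2   -2]
  r1: [   0    1   -3    3   -3]
Fix exponent of X3 at 1, X1 at 0, X2 at 0; solve each RREF row for its pivot's exponent:
  r0: exp(ΔT) + (-2)·1 = 0 ⇒ exp(ΔT) = 2
  r1: exp(i) + (-3)·1 = 0 ⇒ exp(i) = 3
Π_3 = ΔT^2 · i^3 · X3

["2", "3", "0", "0", "1"]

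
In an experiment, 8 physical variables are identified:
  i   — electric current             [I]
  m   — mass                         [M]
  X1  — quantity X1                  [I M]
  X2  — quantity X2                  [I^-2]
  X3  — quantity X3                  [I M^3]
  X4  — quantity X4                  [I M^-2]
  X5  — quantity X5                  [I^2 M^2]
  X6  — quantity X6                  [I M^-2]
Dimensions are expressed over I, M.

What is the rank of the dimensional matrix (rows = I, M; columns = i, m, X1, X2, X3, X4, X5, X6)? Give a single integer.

Exponent matrix [I,M] × [i,m,X1,X2,X3,X4,X5,X6]:
  I: [ 1  0  1 -2  1  1  2  1]
  M: [ 0  1  1  0  3 -2  2 -2]
RREF → pivots at {i,m} ⇒ r = 2

2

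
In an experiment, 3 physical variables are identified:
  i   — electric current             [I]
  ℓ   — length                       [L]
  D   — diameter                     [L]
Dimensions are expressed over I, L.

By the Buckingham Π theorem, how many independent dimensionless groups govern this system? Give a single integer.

Dimensional matrix (I×L by i×ℓ×D):
  I: [ 1  0  0]
  L: [ 0  1  1]
RREF → pivots at {i,ℓ} ⇒ r = 2
Π count = n − r = 3 − 2 = 1

1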